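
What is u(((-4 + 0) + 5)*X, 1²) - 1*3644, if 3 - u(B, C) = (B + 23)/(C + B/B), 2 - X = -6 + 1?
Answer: -3656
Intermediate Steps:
X = 7 (X = 2 - (-6 + 1) = 2 - 1*(-5) = 2 + 5 = 7)
u(B, C) = 3 - (23 + B)/(1 + C) (u(B, C) = 3 - (B + 23)/(C + B/B) = 3 - (23 + B)/(C + 1) = 3 - (23 + B)/(1 + C))
u(((-4 + 0) + 5)*X, 1²) - 1*3644 = (-20 - ((-4 + 0) + 5)*7 + 3*1²)/(1 + 1²) - 1*3644 = (-20 - (-4 + 5)*7 + 3*1)/(1 + 1) - 3644 = (-20 - 7 + 3)/2 - 3644 = (½)*(-24) - 3644 = -12 - 3644 = -3656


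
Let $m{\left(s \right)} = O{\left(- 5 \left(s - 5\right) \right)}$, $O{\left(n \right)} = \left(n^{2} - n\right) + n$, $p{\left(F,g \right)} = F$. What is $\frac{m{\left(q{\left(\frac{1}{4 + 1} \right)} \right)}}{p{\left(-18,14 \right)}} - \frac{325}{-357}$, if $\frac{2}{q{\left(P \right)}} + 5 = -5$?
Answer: $- \frac{39247}{1071} \approx -36.645$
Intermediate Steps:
$q{\left(P \right)} = - \frac{1}{5}$ ($q{\left(P \right)} = \frac{2}{-5 - 5} = \frac{2}{-10} = 2 \left(- \frac{1}{10}\right) = - \frac{1}{5}$)
$O{\left(n \right)} = n^{2}$
$m{\left(s \right)} = \left(25 - 5 s\right)^{2}$ ($m{\left(s \right)} = \left(- 5 \left(s - 5\right)\right)^{2} = \left(- 5 \left(-5 + s\right)\right)^{2} = \left(25 - 5 s\right)^{2}$)
$\frac{m{\left(q{\left(\frac{1}{4 + 1} \right)} \right)}}{p{\left(-18,14 \right)}} - \frac{325}{-357} = \frac{25 \left(-5 - \frac{1}{5}\right)^{2}}{-18} - \frac{325}{-357} = 25 \left(- \frac{26}{5}\right)^{2} \left(- \frac{1}{18}\right) - - \frac{325}{357} = 25 \cdot \frac{676}{25} \left(- \frac{1}{18}\right) + \frac{325}{357} = 676 \left(- \frac{1}{18}\right) + \frac{325}{357} = - \frac{338}{9} + \frac{325}{357} = - \frac{39247}{1071}$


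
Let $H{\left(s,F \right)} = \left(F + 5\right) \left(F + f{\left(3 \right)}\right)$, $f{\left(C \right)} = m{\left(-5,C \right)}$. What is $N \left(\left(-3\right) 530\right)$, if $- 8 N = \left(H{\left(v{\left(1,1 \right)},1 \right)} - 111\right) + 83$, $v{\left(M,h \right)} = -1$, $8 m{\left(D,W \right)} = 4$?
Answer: $- \frac{15105}{4} \approx -3776.3$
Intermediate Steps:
$m{\left(D,W \right)} = \frac{1}{2}$ ($m{\left(D,W \right)} = \frac{1}{8} \cdot 4 = \frac{1}{2}$)
$f{\left(C \right)} = \frac{1}{2}$
$H{\left(s,F \right)} = \left(\frac{1}{2} + F\right) \left(5 + F\right)$ ($H{\left(s,F \right)} = \left(F + 5\right) \left(F + \frac{1}{2}\right) = \left(5 + F\right) \left(\frac{1}{2} + F\right) = \left(\frac{1}{2} + F\right) \left(5 + F\right)$)
$N = \frac{19}{8}$ ($N = - \frac{\left(\left(\frac{5}{2} + 1^{2} + \frac{11}{2} \cdot 1\right) - 111\right) + 83}{8} = - \frac{\left(\left(\frac{5}{2} + 1 + \frac{11}{2}\right) - 111\right) + 83}{8} = - \frac{\left(9 - 111\right) + 83}{8} = - \frac{-102 + 83}{8} = \left(- \frac{1}{8}\right) \left(-19\right) = \frac{19}{8} \approx 2.375$)
$N \left(\left(-3\right) 530\right) = \frac{19 \left(\left(-3\right) 530\right)}{8} = \frac{19}{8} \left(-1590\right) = - \frac{15105}{4}$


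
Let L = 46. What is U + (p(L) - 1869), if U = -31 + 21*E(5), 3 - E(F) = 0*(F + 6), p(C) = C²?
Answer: 279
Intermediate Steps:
E(F) = 3 (E(F) = 3 - 0*(F + 6) = 3 - 0*(6 + F) = 3 - 1*0 = 3 + 0 = 3)
U = 32 (U = -31 + 21*3 = -31 + 63 = 32)
U + (p(L) - 1869) = 32 + (46² - 1869) = 32 + (2116 - 1869) = 32 + 247 = 279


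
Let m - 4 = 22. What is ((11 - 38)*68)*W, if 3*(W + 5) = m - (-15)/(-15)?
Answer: -6120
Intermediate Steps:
m = 26 (m = 4 + 22 = 26)
W = 10/3 (W = -5 + (26 - (-15)/(-15))/3 = -5 + (26 - (-15)*(-1)/15)/3 = -5 + (26 - 1*1)/3 = -5 + (26 - 1)/3 = -5 + (⅓)*25 = -5 + 25/3 = 10/3 ≈ 3.3333)
((11 - 38)*68)*W = ((11 - 38)*68)*(10/3) = -27*68*(10/3) = -1836*10/3 = -6120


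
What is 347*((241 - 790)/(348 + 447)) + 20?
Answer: -58201/265 ≈ -219.63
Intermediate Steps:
347*((241 - 790)/(348 + 447)) + 20 = 347*(-549/795) + 20 = 347*(-549*1/795) + 20 = 347*(-183/265) + 20 = -63501/265 + 20 = -58201/265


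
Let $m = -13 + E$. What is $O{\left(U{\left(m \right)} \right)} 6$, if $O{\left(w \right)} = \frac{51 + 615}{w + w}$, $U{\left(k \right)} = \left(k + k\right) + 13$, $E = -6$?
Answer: $- \frac{1998}{25} \approx -79.92$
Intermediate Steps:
$m = -19$ ($m = -13 - 6 = -19$)
$U{\left(k \right)} = 13 + 2 k$ ($U{\left(k \right)} = 2 k + 13 = 13 + 2 k$)
$O{\left(w \right)} = \frac{333}{w}$ ($O{\left(w \right)} = \frac{666}{2 w} = 666 \frac{1}{2 w} = \frac{333}{w}$)
$O{\left(U{\left(m \right)} \right)} 6 = \frac{333}{13 + 2 \left(-19\right)} 6 = \frac{333}{13 - 38} \cdot 6 = \frac{333}{-25} \cdot 6 = 333 \left(- \frac{1}{25}\right) 6 = \left(- \frac{333}{25}\right) 6 = - \frac{1998}{25}$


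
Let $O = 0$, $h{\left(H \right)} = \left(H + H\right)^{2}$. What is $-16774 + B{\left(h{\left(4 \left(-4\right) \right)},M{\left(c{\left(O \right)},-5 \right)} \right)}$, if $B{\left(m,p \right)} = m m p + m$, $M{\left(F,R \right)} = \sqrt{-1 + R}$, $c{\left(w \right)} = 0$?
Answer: $-15750 + 1048576 i \sqrt{6} \approx -15750.0 + 2.5685 \cdot 10^{6} i$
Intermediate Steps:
$h{\left(H \right)} = 4 H^{2}$ ($h{\left(H \right)} = \left(2 H\right)^{2} = 4 H^{2}$)
$B{\left(m,p \right)} = m + p m^{2}$ ($B{\left(m,p \right)} = m^{2} p + m = p m^{2} + m = m + p m^{2}$)
$-16774 + B{\left(h{\left(4 \left(-4\right) \right)},M{\left(c{\left(O \right)},-5 \right)} \right)} = -16774 + 4 \left(4 \left(-4\right)\right)^{2} \left(1 + 4 \left(4 \left(-4\right)\right)^{2} \sqrt{-1 - 5}\right) = -16774 + 4 \left(-16\right)^{2} \left(1 + 4 \left(-16\right)^{2} \sqrt{-6}\right) = -16774 + 4 \cdot 256 \left(1 + 4 \cdot 256 i \sqrt{6}\right) = -16774 + 1024 \left(1 + 1024 i \sqrt{6}\right) = -16774 + \left(1024 + 1048576 i \sqrt{6}\right) = -15750 + 1048576 i \sqrt{6}$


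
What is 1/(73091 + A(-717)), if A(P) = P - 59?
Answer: 1/72315 ≈ 1.3828e-5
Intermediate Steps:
A(P) = -59 + P
1/(73091 + A(-717)) = 1/(73091 + (-59 - 717)) = 1/(73091 - 776) = 1/72315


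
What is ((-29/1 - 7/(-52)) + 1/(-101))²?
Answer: 22998632409/27583504 ≈ 833.78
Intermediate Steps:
((-29/1 - 7/(-52)) + 1/(-101))² = ((-29*1 - 7*(-1/52)) - 1/101)² = ((-29 + 7/52) - 1/101)² = (-1501/52 - 1/101)² = (-151653/5252)² = 22998632409/27583504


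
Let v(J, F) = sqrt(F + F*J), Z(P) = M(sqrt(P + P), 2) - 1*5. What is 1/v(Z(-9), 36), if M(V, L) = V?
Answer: 1/(6*sqrt(-4 + 3*I*sqrt(2))) ≈ 0.027348 - 0.063371*I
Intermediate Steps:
Z(P) = -5 + sqrt(2)*sqrt(P) (Z(P) = sqrt(P + P) - 1*5 = sqrt(2*P) - 5 = sqrt(2)*sqrt(P) - 5 = -5 + sqrt(2)*sqrt(P))
1/v(Z(-9), 36) = 1/(sqrt(36*(1 + (-5 + sqrt(2)*sqrt(-9))))) = 1/(sqrt(36*(1 + (-5 + sqrt(2)*(3*I))))) = 1/(sqrt(36*(1 + (-5 + 3*I*sqrt(2))))) = 1/(sqrt(36*(-4 + 3*I*sqrt(2)))) = 1/(sqrt(-144 + 108*I*sqrt(2))) = 1/sqrt(-144 + 108*I*sqrt(2))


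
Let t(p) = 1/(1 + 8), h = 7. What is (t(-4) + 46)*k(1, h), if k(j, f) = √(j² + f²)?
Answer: 2075*√2/9 ≈ 326.05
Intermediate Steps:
t(p) = ⅑ (t(p) = 1/9 = ⅑)
k(j, f) = √(f² + j²)
(t(-4) + 46)*k(1, h) = (⅑ + 46)*√(7² + 1²) = 415*√(49 + 1)/9 = 415*√50/9 = 415*(5*√2)/9 = 2075*√2/9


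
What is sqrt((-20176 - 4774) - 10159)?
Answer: 3*I*sqrt(3901) ≈ 187.37*I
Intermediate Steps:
sqrt((-20176 - 4774) - 10159) = sqrt(-24950 - 10159) = sqrt(-35109) = 3*I*sqrt(3901)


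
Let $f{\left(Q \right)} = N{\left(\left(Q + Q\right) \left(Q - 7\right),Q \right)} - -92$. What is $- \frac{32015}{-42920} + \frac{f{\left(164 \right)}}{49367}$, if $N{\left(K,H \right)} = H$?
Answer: $\frac{318294405}{423766328} \approx 0.75111$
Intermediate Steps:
$f{\left(Q \right)} = 92 + Q$ ($f{\left(Q \right)} = Q - -92 = Q + 92 = 92 + Q$)
$- \frac{32015}{-42920} + \frac{f{\left(164 \right)}}{49367} = - \frac{32015}{-42920} + \frac{92 + 164}{49367} = \left(-32015\right) \left(- \frac{1}{42920}\right) + 256 \cdot \frac{1}{49367} = \frac{6403}{8584} + \frac{256}{49367} = \frac{318294405}{423766328}$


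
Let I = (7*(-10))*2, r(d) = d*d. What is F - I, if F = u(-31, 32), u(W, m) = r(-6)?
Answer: 176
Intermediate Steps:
r(d) = d²
u(W, m) = 36 (u(W, m) = (-6)² = 36)
F = 36
I = -140 (I = -70*2 = -140)
F - I = 36 - 1*(-140) = 36 + 140 = 176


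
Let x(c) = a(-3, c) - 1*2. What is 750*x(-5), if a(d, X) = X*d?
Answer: 9750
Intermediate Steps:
x(c) = -2 - 3*c (x(c) = c*(-3) - 1*2 = -3*c - 2 = -2 - 3*c)
750*x(-5) = 750*(-2 - 3*(-5)) = 750*(-2 + 15) = 750*13 = 9750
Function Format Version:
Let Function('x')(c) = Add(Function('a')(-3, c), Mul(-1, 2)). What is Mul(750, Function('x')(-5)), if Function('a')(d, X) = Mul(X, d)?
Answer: 9750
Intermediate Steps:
Function('x')(c) = Add(-2, Mul(-3, c)) (Function('x')(c) = Add(Mul(c, -3), Mul(-1, 2)) = Add(Mul(-3, c), -2) = Add(-2, Mul(-3, c)))
Mul(750, Function('x')(-5)) = Mul(750, Add(-2, Mul(-3, -5))) = Mul(750, Add(-2, 15)) = Mul(750, 13) = 9750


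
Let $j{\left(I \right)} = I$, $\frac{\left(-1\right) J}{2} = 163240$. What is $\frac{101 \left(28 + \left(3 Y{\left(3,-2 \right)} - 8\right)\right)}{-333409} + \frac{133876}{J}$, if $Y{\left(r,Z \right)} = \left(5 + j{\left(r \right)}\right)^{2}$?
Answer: $- \frac{12906513261}{27212842580} \approx -0.47428$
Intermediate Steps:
$J = -326480$ ($J = \left(-2\right) 163240 = -326480$)
$Y{\left(r,Z \right)} = \left(5 + r\right)^{2}$
$\frac{101 \left(28 + \left(3 Y{\left(3,-2 \right)} - 8\right)\right)}{-333409} + \frac{133876}{J} = \frac{101 \left(28 - \left(8 - 3 \left(5 + 3\right)^{2}\right)\right)}{-333409} + \frac{133876}{-326480} = 101 \left(28 - \left(8 - 3 \cdot 8^{2}\right)\right) \left(- \frac{1}{333409}\right) + 133876 \left(- \frac{1}{326480}\right) = 101 \left(28 + \left(3 \cdot 64 - 8\right)\right) \left(- \frac{1}{333409}\right) - \frac{33469}{81620} = 101 \left(28 + \left(192 - 8\right)\right) \left(- \frac{1}{333409}\right) - \frac{33469}{81620} = 101 \left(28 + 184\right) \left(- \frac{1}{333409}\right) - \frac{33469}{81620} = 101 \cdot 212 \left(- \frac{1}{333409}\right) - \frac{33469}{81620} = 21412 \left(- \frac{1}{333409}\right) - \frac{33469}{81620} = - \frac{21412}{333409} - \frac{33469}{81620} = - \frac{12906513261}{27212842580}$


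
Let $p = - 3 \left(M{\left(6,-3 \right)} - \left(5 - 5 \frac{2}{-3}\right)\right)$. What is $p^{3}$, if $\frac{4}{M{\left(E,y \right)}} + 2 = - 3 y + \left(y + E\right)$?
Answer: $\frac{1685159}{125} \approx 13481.0$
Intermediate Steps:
$M{\left(E,y \right)} = \frac{4}{-2 + E - 2 y}$ ($M{\left(E,y \right)} = \frac{4}{-2 + \left(- 3 y + \left(y + E\right)\right)} = \frac{4}{-2 + \left(- 3 y + \left(E + y\right)\right)} = \frac{4}{-2 + \left(E - 2 y\right)} = \frac{4}{-2 + E - 2 y}$)
$p = \frac{119}{5}$ ($p = - 3 \left(- \frac{4}{2 - 6 + 2 \left(-3\right)} - \left(5 - 5 \frac{2}{-3}\right)\right) = - 3 \left(- \frac{4}{2 - 6 - 6} - \left(5 - 5 \cdot 2 \left(- \frac{1}{3}\right)\right)\right) = - 3 \left(- \frac{4}{-10} + \left(5 \left(- \frac{2}{3}\right) - 5\right)\right) = - 3 \left(\left(-4\right) \left(- \frac{1}{10}\right) - \frac{25}{3}\right) = - 3 \left(\frac{2}{5} - \frac{25}{3}\right) = \left(-3\right) \left(- \frac{119}{15}\right) = \frac{119}{5} \approx 23.8$)
$p^{3} = \left(\frac{119}{5}\right)^{3} = \frac{1685159}{125}$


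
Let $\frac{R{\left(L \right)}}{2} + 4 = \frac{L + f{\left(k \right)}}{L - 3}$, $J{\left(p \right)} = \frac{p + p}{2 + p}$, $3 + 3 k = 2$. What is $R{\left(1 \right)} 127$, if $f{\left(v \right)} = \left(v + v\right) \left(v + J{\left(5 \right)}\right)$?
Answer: $- \frac{66167}{63} \approx -1050.3$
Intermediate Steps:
$k = - \frac{1}{3}$ ($k = -1 + \frac{1}{3} \cdot 2 = -1 + \frac{2}{3} = - \frac{1}{3} \approx -0.33333$)
$J{\left(p \right)} = \frac{2 p}{2 + p}$
$f{\left(v \right)} = 2 v \left(\frac{10}{7} + v\right)$ ($f{\left(v \right)} = \left(v + v\right) \left(v + 2 \cdot 5 \frac{1}{2 + 5}\right) = 2 v \left(v + 2 \cdot 5 \cdot \frac{1}{7}\right) = 2 v \left(v + \frac{10}{7}\right) = 2 v \left(\frac{10}{7} + v\right)$)
$R{\left(L \right)} = -8 + \frac{2 \left(- \frac{46}{63} + L\right)}{-3 + L}$ ($R{\left(L \right)} = -8 + 2 \frac{L + \frac{2}{7} \left(- \frac{1}{3}\right) \left(10 + 7 \left(- \frac{1}{3}\right)\right)}{L - 3} = -8 + 2 \frac{L + \frac{2}{7} \left(- \frac{1}{3}\right) \left(10 - \frac{7}{3}\right)}{-3 + L} = -8 + 2 \frac{L + \frac{2}{7} \left(- \frac{1}{3}\right) \frac{23}{3}}{-3 + L} = -8 + 2 \frac{L - \frac{46}{63}}{-3 + L} = -8 + 2 \frac{- \frac{46}{63} + L}{-3 + L} = -8 + \frac{2 \left(- \frac{46}{63} + L\right)}{-3 + L}$)
$R{\left(1 \right)} 127 = \frac{2 \left(710 - 189\right)}{63 \left(-3 + 1\right)} 127 = \frac{2 \left(710 - 189\right)}{63 \left(-2\right)} 127 = \frac{2}{63} \left(- \frac{1}{2}\right) 521 \cdot 127 = \left(- \frac{521}{63}\right) 127 = - \frac{66167}{63}$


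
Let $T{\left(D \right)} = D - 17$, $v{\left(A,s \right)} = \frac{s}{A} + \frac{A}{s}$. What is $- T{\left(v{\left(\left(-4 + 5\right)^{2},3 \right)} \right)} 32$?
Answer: $\frac{1312}{3} \approx 437.33$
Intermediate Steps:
$v{\left(A,s \right)} = \frac{A}{s} + \frac{s}{A}$
$T{\left(D \right)} = -17 + D$
$- T{\left(v{\left(\left(-4 + 5\right)^{2},3 \right)} \right)} 32 = - \left(-17 + \left(\frac{\left(-4 + 5\right)^{2}}{3} + \frac{3}{\left(-4 + 5\right)^{2}}\right)\right) 32 = - \left(-17 + \left(1^{2} \cdot \frac{1}{3} + \frac{3}{1^{2}}\right)\right) 32 = - \left(-17 + \left(1 \cdot \frac{1}{3} + \frac{3}{1}\right)\right) 32 = - \left(-17 + \left(\frac{1}{3} + 3 \cdot 1\right)\right) 32 = - \left(-17 + \left(\frac{1}{3} + 3\right)\right) 32 = - \left(-17 + \frac{10}{3}\right) 32 = - \frac{\left(-41\right) 32}{3} = \left(-1\right) \left(- \frac{1312}{3}\right) = \frac{1312}{3}$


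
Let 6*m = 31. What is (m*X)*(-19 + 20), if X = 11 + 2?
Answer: 403/6 ≈ 67.167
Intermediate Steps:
m = 31/6 (m = (1/6)*31 = 31/6 ≈ 5.1667)
X = 13
(m*X)*(-19 + 20) = ((31/6)*13)*(-19 + 20) = (403/6)*1 = 403/6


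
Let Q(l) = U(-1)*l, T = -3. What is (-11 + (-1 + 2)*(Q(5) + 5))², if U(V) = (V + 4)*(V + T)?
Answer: 4356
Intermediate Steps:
U(V) = (-3 + V)*(4 + V) (U(V) = (V + 4)*(V - 3) = (4 + V)*(-3 + V) = (-3 + V)*(4 + V))
Q(l) = -12*l (Q(l) = (-12 - 1 + (-1)²)*l = (-12 - 1 + 1)*l = -12*l)
(-11 + (-1 + 2)*(Q(5) + 5))² = (-11 + (-1 + 2)*(-12*5 + 5))² = (-11 + 1*(-60 + 5))² = (-11 + 1*(-55))² = (-11 - 55)² = (-66)² = 4356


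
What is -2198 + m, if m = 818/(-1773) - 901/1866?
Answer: -2425008875/1102806 ≈ -2198.9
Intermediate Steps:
m = -1041287/1102806 (m = 818*(-1/1773) - 901*1/1866 = -818/1773 - 901/1866 = -1041287/1102806 ≈ -0.94422)
-2198 + m = -2198 - 1041287/1102806 = -2425008875/1102806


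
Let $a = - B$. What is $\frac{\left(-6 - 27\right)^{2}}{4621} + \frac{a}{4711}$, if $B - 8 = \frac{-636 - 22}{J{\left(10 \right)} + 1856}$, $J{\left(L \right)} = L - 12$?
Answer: $\frac{4723019606}{20180355237} \approx 0.23404$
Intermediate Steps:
$J{\left(L \right)} = -12 + L$ ($J{\left(L \right)} = L - 12 = -12 + L$)
$B = \frac{7087}{927}$ ($B = 8 + \frac{-636 - 22}{\left(-12 + 10\right) + 1856} = 8 - \frac{658}{-2 + 1856} = 8 - \frac{658}{1854} = 8 - \frac{329}{927} = \frac{7087}{927} \approx 7.6451$)
$a = - \frac{7087}{927}$ ($a = \left(-1\right) \frac{7087}{927} = - \frac{7087}{927} \approx -7.6451$)
$\frac{\left(-6 - 27\right)^{2}}{4621} + \frac{a}{4711} = \frac{\left(-6 - 27\right)^{2}}{4621} - \frac{7087}{927 \cdot 4711} = \left(-33\right)^{2} \cdot \frac{1}{4621} - \frac{7087}{4367097} = 1089 \cdot \frac{1}{4621} - \frac{7087}{4367097} = \frac{1089}{4621} - \frac{7087}{4367097} = \frac{4723019606}{20180355237}$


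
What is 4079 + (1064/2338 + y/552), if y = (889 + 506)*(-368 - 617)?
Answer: 48863321/30728 ≈ 1590.2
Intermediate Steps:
y = -1374075 (y = 1395*(-985) = -1374075)
4079 + (1064/2338 + y/552) = 4079 + (1064/2338 - 1374075/552) = 4079 + (1064*(1/2338) - 1374075*1/552) = 4079 + (76/167 - 458025/184) = 4079 - 76476191/30728 = 48863321/30728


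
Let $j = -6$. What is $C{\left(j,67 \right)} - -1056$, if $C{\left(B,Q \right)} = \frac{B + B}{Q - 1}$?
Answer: $\frac{11614}{11} \approx 1055.8$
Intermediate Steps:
$C{\left(B,Q \right)} = \frac{2 B}{-1 + Q}$
$C{\left(j,67 \right)} - -1056 = 2 \left(-6\right) \frac{1}{-1 + 67} - -1056 = 2 \left(-6\right) \frac{1}{66} + 1056 = - \frac{2}{11} + 1056 = \frac{11614}{11}$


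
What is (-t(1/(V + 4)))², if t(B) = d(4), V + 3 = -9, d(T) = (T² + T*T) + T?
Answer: 1296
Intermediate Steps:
d(T) = T + 2*T² (d(T) = (T² + T²) + T = 2*T² + T = T + 2*T²)
V = -12 (V = -3 - 9 = -12)
t(B) = 36 (t(B) = 4*(1 + 2*4) = 4*(1 + 8) = 4*9 = 36)
(-t(1/(V + 4)))² = (-1*36)² = (-36)² = 1296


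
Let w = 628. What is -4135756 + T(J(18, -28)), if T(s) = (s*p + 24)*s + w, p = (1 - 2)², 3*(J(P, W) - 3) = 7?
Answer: -37214744/9 ≈ -4.1350e+6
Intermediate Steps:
J(P, W) = 16/3 (J(P, W) = 3 + (⅓)*7 = 3 + 7/3 = 16/3)
p = 1 (p = (-1)² = 1)
T(s) = 628 + s*(24 + s) (T(s) = (s*1 + 24)*s + 628 = (s + 24)*s + 628 = (24 + s)*s + 628 = s*(24 + s) + 628 = 628 + s*(24 + s))
-4135756 + T(J(18, -28)) = -4135756 + (628 + (16/3)² + 24*(16/3)) = -4135756 + (628 + 256/9 + 128) = -4135756 + 7060/9 = -37214744/9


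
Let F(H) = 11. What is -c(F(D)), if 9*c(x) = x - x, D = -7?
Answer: 0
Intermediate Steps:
c(x) = 0 (c(x) = (x - x)/9 = (1/9)*0 = 0)
-c(F(D)) = -1*0 = 0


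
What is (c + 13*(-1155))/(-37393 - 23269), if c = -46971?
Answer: 30993/30331 ≈ 1.0218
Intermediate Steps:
(c + 13*(-1155))/(-37393 - 23269) = (-46971 + 13*(-1155))/(-37393 - 23269) = (-46971 - 15015)/(-60662) = -61986*(-1/60662) = 30993/30331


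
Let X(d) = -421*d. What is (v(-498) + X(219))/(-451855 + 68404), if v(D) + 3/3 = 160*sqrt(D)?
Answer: 92200/383451 - 160*I*sqrt(498)/383451 ≈ 0.24045 - 0.0093116*I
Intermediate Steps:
v(D) = -1 + 160*sqrt(D)
(v(-498) + X(219))/(-451855 + 68404) = ((-1 + 160*sqrt(-498)) - 421*219)/(-451855 + 68404) = ((-1 + 160*(I*sqrt(498))) - 92199)/(-383451) = ((-1 + 160*I*sqrt(498)) - 92199)*(-1/383451) = (-92200 + 160*I*sqrt(498))*(-1/383451) = 92200/383451 - 160*I*sqrt(498)/383451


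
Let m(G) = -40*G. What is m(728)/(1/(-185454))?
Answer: 5400420480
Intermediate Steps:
m(728)/(1/(-185454)) = (-40*728)/(1/(-185454)) = -29120/(-1/185454) = -29120*(-185454) = 5400420480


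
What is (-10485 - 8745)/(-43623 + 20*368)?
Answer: 19230/36263 ≈ 0.53029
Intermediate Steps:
(-10485 - 8745)/(-43623 + 20*368) = -19230/(-43623 + 7360) = -19230/(-36263) = -19230*(-1/36263) = 19230/36263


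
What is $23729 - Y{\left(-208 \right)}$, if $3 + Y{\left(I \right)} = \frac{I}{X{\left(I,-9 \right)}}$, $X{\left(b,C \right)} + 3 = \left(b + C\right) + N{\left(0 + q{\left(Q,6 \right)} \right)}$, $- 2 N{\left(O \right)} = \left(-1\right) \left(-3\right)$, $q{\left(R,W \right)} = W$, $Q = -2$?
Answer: $\frac{10512860}{443} \approx 23731.0$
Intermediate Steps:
$N{\left(O \right)} = - \frac{3}{2}$ ($N{\left(O \right)} = - \frac{\left(-1\right) \left(-3\right)}{2} = \left(- \frac{1}{2}\right) 3 = - \frac{3}{2}$)
$X{\left(b,C \right)} = - \frac{9}{2} + C + b$ ($X{\left(b,C \right)} = -3 - \left(\frac{3}{2} - C - b\right) = -3 + \left(- \frac{3}{2} + C + b\right) = - \frac{9}{2} + C + b$)
$Y{\left(I \right)} = -3 + \frac{I}{- \frac{27}{2} + I}$ ($Y{\left(I \right)} = -3 + \frac{I}{- \frac{9}{2} - 9 + I} = -3 + \frac{I}{- \frac{27}{2} + I}$)
$23729 - Y{\left(-208 \right)} = 23729 - \frac{81 - -832}{-27 + 2 \left(-208\right)} = 23729 - \frac{81 + 832}{-27 - 416} = 23729 - \frac{1}{-443} \cdot 913 = 23729 - \left(- \frac{1}{443}\right) 913 = 23729 - - \frac{913}{443} = 23729 + \frac{913}{443} = \frac{10512860}{443}$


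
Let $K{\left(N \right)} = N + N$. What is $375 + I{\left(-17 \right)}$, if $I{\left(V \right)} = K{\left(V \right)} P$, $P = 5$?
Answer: $205$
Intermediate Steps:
$K{\left(N \right)} = 2 N$
$I{\left(V \right)} = 10 V$ ($I{\left(V \right)} = 2 V 5 = 10 V$)
$375 + I{\left(-17 \right)} = 375 + 10 \left(-17\right) = 375 - 170 = 205$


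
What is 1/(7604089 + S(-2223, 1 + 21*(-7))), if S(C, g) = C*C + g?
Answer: 1/12545672 ≈ 7.9709e-8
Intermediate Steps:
S(C, g) = g + C² (S(C, g) = C² + g = g + C²)
1/(7604089 + S(-2223, 1 + 21*(-7))) = 1/(7604089 + ((1 + 21*(-7)) + (-2223)²)) = 1/(7604089 + ((1 - 147) + 4941729)) = 1/(7604089 + (-146 + 4941729)) = 1/(7604089 + 4941583) = 1/12545672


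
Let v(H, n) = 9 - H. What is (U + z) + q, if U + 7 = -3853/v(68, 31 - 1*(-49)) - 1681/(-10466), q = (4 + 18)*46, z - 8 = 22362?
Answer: 14474346927/617494 ≈ 23440.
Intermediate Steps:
z = 22370 (z = 8 + 22362 = 22370)
q = 1012 (q = 22*46 = 1012)
U = 36102219/617494 (U = -7 + (-3853/(9 - 1*68) - 1681/(-10466)) = -7 + (-3853/(9 - 68) - 1681*(-1/10466)) = -7 + (-3853/(-59) + 1681/10466) = -7 + (-3853*(-1/59) + 1681/10466) = -7 + (3853/59 + 1681/10466) = -7 + 40424677/617494 = 36102219/617494 ≈ 58.466)
(U + z) + q = (36102219/617494 + 22370) + 1012 = 13849442999/617494 + 1012 = 14474346927/617494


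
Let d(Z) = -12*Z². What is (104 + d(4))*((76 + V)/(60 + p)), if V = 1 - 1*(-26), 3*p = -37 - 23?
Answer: -1133/5 ≈ -226.60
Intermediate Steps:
p = -20 (p = (-37 - 23)/3 = (⅓)*(-60) = -20)
V = 27 (V = 1 + 26 = 27)
(104 + d(4))*((76 + V)/(60 + p)) = (104 - 12*4²)*((76 + 27)/(60 - 20)) = (104 - 12*16)*(103/40) = (104 - 192)*(103*(1/40)) = -88*103/40 = -1133/5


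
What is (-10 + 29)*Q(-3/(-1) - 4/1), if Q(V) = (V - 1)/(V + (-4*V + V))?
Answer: -19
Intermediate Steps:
Q(V) = -(-1 + V)/(2*V) (Q(V) = (-1 + V)/(V - 3*V) = (-1 + V)/((-2*V)) = (-1 + V)*(-1/(2*V)) = -(-1 + V)/(2*V))
(-10 + 29)*Q(-3/(-1) - 4/1) = (-10 + 29)*((1 - (-3/(-1) - 4/1))/(2*(-3/(-1) - 4/1))) = 19*((1 - (-3*(-1) - 4*1))/(2*(-3*(-1) - 4*1))) = 19*((1 - (3 - 4))/(2*(3 - 4))) = 19*((½)*(1 - 1*(-1))/(-1)) = 19*((½)*(-1)*(1 + 1)) = 19*((½)*(-1)*2) = 19*(-1) = -19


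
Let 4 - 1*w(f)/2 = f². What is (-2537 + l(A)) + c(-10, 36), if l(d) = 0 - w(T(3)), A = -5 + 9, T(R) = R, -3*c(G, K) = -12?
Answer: -2523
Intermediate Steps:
c(G, K) = 4 (c(G, K) = -⅓*(-12) = 4)
A = 4
w(f) = 8 - 2*f²
l(d) = 10 (l(d) = 0 - (8 - 2*3²) = 0 - (8 - 2*9) = 0 - (8 - 18) = 0 - 1*(-10) = 0 + 10 = 10)
(-2537 + l(A)) + c(-10, 36) = (-2537 + 10) + 4 = -2527 + 4 = -2523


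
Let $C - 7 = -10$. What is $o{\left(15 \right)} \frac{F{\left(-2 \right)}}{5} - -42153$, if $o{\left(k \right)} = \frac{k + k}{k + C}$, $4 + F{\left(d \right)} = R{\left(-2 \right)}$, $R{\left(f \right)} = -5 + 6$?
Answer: $\frac{84303}{2} \approx 42152.0$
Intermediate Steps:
$C = -3$ ($C = 7 - 10 = -3$)
$R{\left(f \right)} = 1$
$F{\left(d \right)} = -3$ ($F{\left(d \right)} = -4 + 1 = -3$)
$o{\left(k \right)} = \frac{2 k}{-3 + k}$ ($o{\left(k \right)} = \frac{k + k}{k - 3} = \frac{2 k}{-3 + k}$)
$o{\left(15 \right)} \frac{F{\left(-2 \right)}}{5} - -42153 = 2 \cdot 15 \frac{1}{-3 + 15} \left(- \frac{3}{5}\right) - -42153 = 2 \cdot 15 \cdot \frac{1}{12} \left(\left(-3\right) \frac{1}{5}\right) + 42153 = 2 \cdot 15 \cdot \frac{1}{12} \left(- \frac{3}{5}\right) + 42153 = \frac{5}{2} \left(- \frac{3}{5}\right) + 42153 = - \frac{3}{2} + 42153 = \frac{84303}{2}$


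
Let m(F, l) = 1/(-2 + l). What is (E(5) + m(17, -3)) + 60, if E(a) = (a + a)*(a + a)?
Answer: 799/5 ≈ 159.80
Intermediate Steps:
E(a) = 4*a² (E(a) = (2*a)*(2*a) = 4*a²)
(E(5) + m(17, -3)) + 60 = (4*5² + 1/(-2 - 3)) + 60 = (4*25 + 1/(-5)) + 60 = (100 - ⅕) + 60 = 499/5 + 60 = 799/5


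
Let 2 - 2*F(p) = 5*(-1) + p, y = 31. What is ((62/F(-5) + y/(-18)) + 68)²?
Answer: 1901641/324 ≈ 5869.3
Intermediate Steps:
F(p) = 7/2 - p/2 (F(p) = 1 - (5*(-1) + p)/2 = 1 - (-5 + p)/2 = 1 + (5/2 - p/2) = 7/2 - p/2)
((62/F(-5) + y/(-18)) + 68)² = ((62/(7/2 - ½*(-5)) + 31/(-18)) + 68)² = ((62/(7/2 + 5/2) + 31*(-1/18)) + 68)² = ((62/6 - 31/18) + 68)² = ((62*(⅙) - 31/18) + 68)² = ((31/3 - 31/18) + 68)² = (155/18 + 68)² = (1379/18)² = 1901641/324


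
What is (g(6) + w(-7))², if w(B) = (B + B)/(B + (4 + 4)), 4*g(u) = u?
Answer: 625/4 ≈ 156.25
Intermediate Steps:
g(u) = u/4
w(B) = 2*B/(8 + B) (w(B) = (2*B)/(B + 8) = (2*B)/(8 + B) = 2*B/(8 + B))
(g(6) + w(-7))² = ((¼)*6 + 2*(-7)/(8 - 7))² = (3/2 + 2*(-7)/1)² = (3/2 + 2*(-7)*1)² = (3/2 - 14)² = (-25/2)² = 625/4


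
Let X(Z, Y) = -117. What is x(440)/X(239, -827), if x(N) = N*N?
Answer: -193600/117 ≈ -1654.7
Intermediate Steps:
x(N) = N²
x(440)/X(239, -827) = 440²/(-117) = 193600*(-1/117) = -193600/117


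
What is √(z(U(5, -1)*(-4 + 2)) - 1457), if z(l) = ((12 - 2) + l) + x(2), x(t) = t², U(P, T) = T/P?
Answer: I*√36065/5 ≈ 37.982*I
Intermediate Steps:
z(l) = 14 + l (z(l) = ((12 - 2) + l) + 2² = (10 + l) + 4 = 14 + l)
√(z(U(5, -1)*(-4 + 2)) - 1457) = √((14 + (-1/5)*(-4 + 2)) - 1457) = √((14 - 1*⅕*(-2)) - 1457) = √((14 - ⅕*(-2)) - 1457) = √((14 + ⅖) - 1457) = √(72/5 - 1457) = √(-7213/5) = I*√36065/5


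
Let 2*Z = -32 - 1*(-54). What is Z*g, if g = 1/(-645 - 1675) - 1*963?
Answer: -24575771/2320 ≈ -10593.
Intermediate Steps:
Z = 11 (Z = (-32 - 1*(-54))/2 = (-32 + 54)/2 = (½)*22 = 11)
g = -2234161/2320 (g = 1/(-2320) - 963 = -1/2320 - 963 = -2234161/2320 ≈ -963.00)
Z*g = 11*(-2234161/2320) = -24575771/2320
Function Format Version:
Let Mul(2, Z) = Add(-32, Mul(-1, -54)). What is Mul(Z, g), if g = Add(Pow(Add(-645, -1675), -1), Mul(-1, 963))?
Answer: Rational(-24575771, 2320) ≈ -10593.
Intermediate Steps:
Z = 11 (Z = Mul(Rational(1, 2), Add(-32, Mul(-1, -54))) = Mul(Rational(1, 2), Add(-32, 54)) = Mul(Rational(1, 2), 22) = 11)
g = Rational(-2234161, 2320) (g = Add(Pow(-2320, -1), -963) = Add(Rational(-1, 2320), -963) = Rational(-2234161, 2320) ≈ -963.00)
Mul(Z, g) = Mul(11, Rational(-2234161, 2320)) = Rational(-24575771, 2320)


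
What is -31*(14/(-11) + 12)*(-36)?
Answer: 131688/11 ≈ 11972.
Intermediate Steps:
-31*(14/(-11) + 12)*(-36) = -31*(14*(-1/11) + 12)*(-36) = -31*(-14/11 + 12)*(-36) = -31*118/11*(-36) = -3658/11*(-36) = 131688/11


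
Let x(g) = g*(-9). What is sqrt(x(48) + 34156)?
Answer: 2*sqrt(8431) ≈ 183.64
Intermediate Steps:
x(g) = -9*g
sqrt(x(48) + 34156) = sqrt(-9*48 + 34156) = sqrt(-432 + 34156) = sqrt(33724) = 2*sqrt(8431)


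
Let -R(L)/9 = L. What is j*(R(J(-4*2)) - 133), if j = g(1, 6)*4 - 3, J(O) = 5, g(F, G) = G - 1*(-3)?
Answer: -5874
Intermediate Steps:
g(F, G) = 3 + G (g(F, G) = G + 3 = 3 + G)
R(L) = -9*L
j = 33 (j = (3 + 6)*4 - 3 = 9*4 - 3 = 36 - 3 = 33)
j*(R(J(-4*2)) - 133) = 33*(-9*5 - 133) = 33*(-45 - 133) = 33*(-178) = -5874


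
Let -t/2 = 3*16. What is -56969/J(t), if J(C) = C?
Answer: 56969/96 ≈ 593.43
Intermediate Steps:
t = -96 (t = -6*16 = -2*48 = -96)
-56969/J(t) = -56969/(-96) = -56969*(-1/96) = 56969/96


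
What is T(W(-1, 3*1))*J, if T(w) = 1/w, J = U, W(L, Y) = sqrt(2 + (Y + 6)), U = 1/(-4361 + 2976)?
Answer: -sqrt(11)/15235 ≈ -0.00021770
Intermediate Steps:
U = -1/1385 (U = 1/(-1385) = -1/1385 ≈ -0.00072202)
W(L, Y) = sqrt(8 + Y) (W(L, Y) = sqrt(2 + (6 + Y)) = sqrt(8 + Y))
J = -1/1385 ≈ -0.00072202
T(w) = 1/w
T(W(-1, 3*1))*J = -1/1385/sqrt(8 + 3*1) = -1/1385/sqrt(8 + 3) = -1/1385/sqrt(11) = (sqrt(11)/11)*(-1/1385) = -sqrt(11)/15235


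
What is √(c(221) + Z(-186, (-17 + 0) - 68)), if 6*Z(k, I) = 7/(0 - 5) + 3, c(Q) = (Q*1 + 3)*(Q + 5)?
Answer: 2*√2847615/15 ≈ 225.00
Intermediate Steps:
c(Q) = (3 + Q)*(5 + Q) (c(Q) = (Q + 3)*(5 + Q) = (3 + Q)*(5 + Q))
Z(k, I) = 4/15 (Z(k, I) = (7/(0 - 5) + 3)/6 = (7/(-5) + 3)/6 = (7*(-⅕) + 3)/6 = (-7/5 + 3)/6 = (⅙)*(8/5) = 4/15)
√(c(221) + Z(-186, (-17 + 0) - 68)) = √((15 + 221² + 8*221) + 4/15) = √((15 + 48841 + 1768) + 4/15) = √(50624 + 4/15) = √(759364/15) = 2*√2847615/15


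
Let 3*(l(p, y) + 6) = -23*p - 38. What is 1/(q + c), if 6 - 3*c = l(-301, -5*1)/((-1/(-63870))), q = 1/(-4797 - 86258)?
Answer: -91055/4437365832441 ≈ -2.0520e-8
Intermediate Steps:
q = -1/91055 (q = 1/(-91055) = -1/91055 ≈ -1.0982e-5)
l(p, y) = -56/3 - 23*p/3 (l(p, y) = -6 + (-23*p - 38)/3 = -6 + (-38 - 23*p)/3 = -6 + (-38/3 - 23*p/3) = -56/3 - 23*p/3)
c = -48732808 (c = 2 - (-56/3 - 23/3*(-301))/(3*((-1/(-63870)))) = 2 - (-56/3 + 6923/3)/(3*((-1*(-1/63870)))) = 2 - 763/1/63870 = 2 - 763*63870 = 2 - 1/3*146198430 = 2 - 48732810 = -48732808)
1/(q + c) = 1/(-1/91055 - 48732808) = 1/(-4437365832441/91055) = -91055/4437365832441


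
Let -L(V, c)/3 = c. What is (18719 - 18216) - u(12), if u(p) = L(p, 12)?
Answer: 539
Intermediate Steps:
L(V, c) = -3*c
u(p) = -36 (u(p) = -3*12 = -36)
(18719 - 18216) - u(12) = (18719 - 18216) - 1*(-36) = 503 + 36 = 539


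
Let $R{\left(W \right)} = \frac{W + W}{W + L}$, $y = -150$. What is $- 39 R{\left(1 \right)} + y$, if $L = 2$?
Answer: $-176$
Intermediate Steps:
$R{\left(W \right)} = \frac{2 W}{2 + W}$ ($R{\left(W \right)} = \frac{W + W}{W + 2} = \frac{2 W}{2 + W}$)
$- 39 R{\left(1 \right)} + y = - 39 \cdot 2 \cdot 1 \frac{1}{2 + 1} - 150 = - 39 \cdot 2 \cdot 1 \cdot \frac{1}{3} - 150 = \left(-39\right) \frac{2}{3} - 150 = -26 - 150 = -176$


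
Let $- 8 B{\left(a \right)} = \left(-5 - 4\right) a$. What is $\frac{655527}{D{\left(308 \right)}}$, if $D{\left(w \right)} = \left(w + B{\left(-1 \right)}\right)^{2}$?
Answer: $\frac{41953728}{6027025} \approx 6.9609$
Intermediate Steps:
$B{\left(a \right)} = \frac{9 a}{8}$ ($B{\left(a \right)} = - \frac{\left(-5 - 4\right) a}{8} = - \frac{\left(-9\right) a}{8} = \frac{9 a}{8}$)
$D{\left(w \right)} = \left(- \frac{9}{8} + w\right)^{2}$ ($D{\left(w \right)} = \left(w + \frac{9}{8} \left(-1\right)\right)^{2} = \left(w - \frac{9}{8}\right)^{2} = \left(- \frac{9}{8} + w\right)^{2}$)
$\frac{655527}{D{\left(308 \right)}} = \frac{655527}{\frac{1}{64} \left(-9 + 8 \cdot 308\right)^{2}} = \frac{655527}{\frac{1}{64} \left(-9 + 2464\right)^{2}} = \frac{655527}{\frac{1}{64} \cdot 2455^{2}} = \frac{655527}{\frac{1}{64} \cdot 6027025} = \frac{655527}{\frac{6027025}{64}} = 655527 \cdot \frac{64}{6027025} = \frac{41953728}{6027025}$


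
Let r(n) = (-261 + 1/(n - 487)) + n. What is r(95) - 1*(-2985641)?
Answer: 1170306199/392 ≈ 2.9855e+6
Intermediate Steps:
r(n) = -261 + n + 1/(-487 + n) (r(n) = (-261 + 1/(-487 + n)) + n = -261 + n + 1/(-487 + n))
r(95) - 1*(-2985641) = (127108 + 95**2 - 748*95)/(-487 + 95) - 1*(-2985641) = (127108 + 9025 - 71060)/(-392) + 2985641 = -1/392*65073 + 2985641 = -65073/392 + 2985641 = 1170306199/392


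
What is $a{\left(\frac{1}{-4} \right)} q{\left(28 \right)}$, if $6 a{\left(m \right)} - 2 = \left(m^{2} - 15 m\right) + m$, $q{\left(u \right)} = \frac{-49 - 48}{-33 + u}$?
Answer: $\frac{8633}{480} \approx 17.985$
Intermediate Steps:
$q{\left(u \right)} = - \frac{97}{-33 + u}$
$a{\left(m \right)} = \frac{1}{3} - \frac{7 m}{3} + \frac{m^{2}}{6}$ ($a{\left(m \right)} = \frac{1}{3} + \frac{\left(m^{2} - 15 m\right) + m}{6} = \frac{1}{3} + \frac{m^{2} - 14 m}{6} = \frac{1}{3} + \left(- \frac{7 m}{3} + \frac{m^{2}}{6}\right) = \frac{1}{3} - \frac{7 m}{3} + \frac{m^{2}}{6}$)
$a{\left(\frac{1}{-4} \right)} q{\left(28 \right)} = \left(\frac{1}{3} - \frac{7}{3 \left(-4\right)} + \frac{\left(\frac{1}{-4}\right)^{2}}{6}\right) \left(- \frac{97}{-33 + 28}\right) = \left(\frac{1}{3} - - \frac{7}{12} + \frac{\left(- \frac{1}{4}\right)^{2}}{6}\right) \left(- \frac{97}{-5}\right) = \left(\frac{1}{3} + \frac{7}{12} + \frac{1}{6} \cdot \frac{1}{16}\right) \left(\left(-97\right) \left(- \frac{1}{5}\right)\right) = \left(\frac{1}{3} + \frac{7}{12} + \frac{1}{96}\right) \frac{97}{5} = \frac{89}{96} \cdot \frac{97}{5} = \frac{8633}{480}$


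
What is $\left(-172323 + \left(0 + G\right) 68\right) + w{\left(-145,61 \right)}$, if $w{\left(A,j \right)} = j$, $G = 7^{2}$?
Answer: $-168930$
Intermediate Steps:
$G = 49$
$\left(-172323 + \left(0 + G\right) 68\right) + w{\left(-145,61 \right)} = \left(-172323 + \left(0 + 49\right) 68\right) + 61 = \left(-172323 + 49 \cdot 68\right) + 61 = \left(-172323 + 3332\right) + 61 = -168991 + 61 = -168930$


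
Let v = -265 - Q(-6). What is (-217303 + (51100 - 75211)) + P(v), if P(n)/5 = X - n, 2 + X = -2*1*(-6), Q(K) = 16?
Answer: -239959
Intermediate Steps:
X = 10 (X = -2 - 2*1*(-6) = -2 - 2*(-6) = -2 + 12 = 10)
v = -281 (v = -265 - 1*16 = -265 - 16 = -281)
P(n) = 50 - 5*n (P(n) = 5*(10 - n) = 50 - 5*n)
(-217303 + (51100 - 75211)) + P(v) = (-217303 + (51100 - 75211)) + (50 - 5*(-281)) = (-217303 - 24111) + (50 + 1405) = -241414 + 1455 = -239959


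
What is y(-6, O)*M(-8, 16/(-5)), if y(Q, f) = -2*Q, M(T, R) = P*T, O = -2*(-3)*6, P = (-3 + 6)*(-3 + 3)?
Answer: 0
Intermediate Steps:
P = 0 (P = 3*0 = 0)
O = 36 (O = 6*6 = 36)
M(T, R) = 0 (M(T, R) = 0*T = 0)
y(-6, O)*M(-8, 16/(-5)) = -2*(-6)*0 = 12*0 = 0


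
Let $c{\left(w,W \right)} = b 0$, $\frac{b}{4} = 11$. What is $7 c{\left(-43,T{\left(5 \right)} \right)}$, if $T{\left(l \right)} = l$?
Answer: $0$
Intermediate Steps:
$b = 44$ ($b = 4 \cdot 11 = 44$)
$c{\left(w,W \right)} = 0$ ($c{\left(w,W \right)} = 44 \cdot 0 = 0$)
$7 c{\left(-43,T{\left(5 \right)} \right)} = 7 \cdot 0 = 0$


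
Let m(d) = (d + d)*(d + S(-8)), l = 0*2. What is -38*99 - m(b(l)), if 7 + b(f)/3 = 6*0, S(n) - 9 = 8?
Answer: -3930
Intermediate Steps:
S(n) = 17 (S(n) = 9 + 8 = 17)
l = 0
b(f) = -21 (b(f) = -21 + 3*(6*0) = -21 + 3*0 = -21 + 0 = -21)
m(d) = 2*d*(17 + d) (m(d) = (d + d)*(d + 17) = (2*d)*(17 + d) = 2*d*(17 + d))
-38*99 - m(b(l)) = -38*99 - 2*(-21)*(17 - 21) = -3762 - 2*(-21)*(-4) = -3762 - 1*168 = -3762 - 168 = -3930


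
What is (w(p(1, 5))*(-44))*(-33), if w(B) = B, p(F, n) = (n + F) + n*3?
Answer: 30492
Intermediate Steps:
p(F, n) = F + 4*n (p(F, n) = (F + n) + 3*n = F + 4*n)
(w(p(1, 5))*(-44))*(-33) = ((1 + 4*5)*(-44))*(-33) = ((1 + 20)*(-44))*(-33) = (21*(-44))*(-33) = -924*(-33) = 30492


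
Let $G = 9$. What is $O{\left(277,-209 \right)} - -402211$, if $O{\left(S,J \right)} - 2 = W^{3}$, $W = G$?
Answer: $402942$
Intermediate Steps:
$W = 9$
$O{\left(S,J \right)} = 731$ ($O{\left(S,J \right)} = 2 + 9^{3} = 2 + 729 = 731$)
$O{\left(277,-209 \right)} - -402211 = 731 - -402211 = 731 + 402211 = 402942$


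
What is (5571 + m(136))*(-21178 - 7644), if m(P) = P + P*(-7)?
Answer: -137048610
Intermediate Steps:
m(P) = -6*P (m(P) = P - 7*P = -6*P)
(5571 + m(136))*(-21178 - 7644) = (5571 - 6*136)*(-21178 - 7644) = (5571 - 816)*(-28822) = 4755*(-28822) = -137048610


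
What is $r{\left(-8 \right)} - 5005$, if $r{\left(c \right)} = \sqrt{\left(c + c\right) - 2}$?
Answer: $-5005 + 3 i \sqrt{2} \approx -5005.0 + 4.2426 i$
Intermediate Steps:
$r{\left(c \right)} = \sqrt{-2 + 2 c}$ ($r{\left(c \right)} = \sqrt{2 c - 2} = \sqrt{-2 + 2 c}$)
$r{\left(-8 \right)} - 5005 = \sqrt{-2 + 2 \left(-8\right)} - 5005 = \sqrt{-2 - 16} - 5005 = \sqrt{-18} - 5005 = 3 i \sqrt{2} - 5005 = -5005 + 3 i \sqrt{2}$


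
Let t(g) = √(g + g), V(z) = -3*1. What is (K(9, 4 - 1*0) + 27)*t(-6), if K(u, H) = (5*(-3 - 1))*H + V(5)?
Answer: -112*I*√3 ≈ -193.99*I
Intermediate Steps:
V(z) = -3
t(g) = √2*√g (t(g) = √(2*g) = √2*√g)
K(u, H) = -3 - 20*H (K(u, H) = (5*(-3 - 1))*H - 3 = (5*(-4))*H - 3 = -20*H - 3 = -3 - 20*H)
(K(9, 4 - 1*0) + 27)*t(-6) = ((-3 - 20*(4 - 1*0)) + 27)*(√2*√(-6)) = ((-3 - 20*(4 + 0)) + 27)*(√2*(I*√6)) = ((-3 - 20*4) + 27)*(2*I*√3) = ((-3 - 80) + 27)*(2*I*√3) = (-83 + 27)*(2*I*√3) = -112*I*√3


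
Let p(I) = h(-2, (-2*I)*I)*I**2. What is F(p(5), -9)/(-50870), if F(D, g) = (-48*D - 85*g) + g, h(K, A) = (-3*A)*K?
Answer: -180378/25435 ≈ -7.0917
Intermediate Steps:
h(K, A) = -3*A*K
p(I) = -12*I**4 (p(I) = (-3*(-2*I)*I*(-2))*I**2 = (-3*(-2*I**2)*(-2))*I**2 = (-12*I**2)*I**2 = -12*I**4)
F(D, g) = -84*g - 48*D (F(D, g) = (-85*g - 48*D) + g = -84*g - 48*D)
F(p(5), -9)/(-50870) = (-84*(-9) - (-576)*5**4)/(-50870) = (756 - (-576)*625)*(-1/50870) = (756 - 48*(-7500))*(-1/50870) = (756 + 360000)*(-1/50870) = 360756*(-1/50870) = -180378/25435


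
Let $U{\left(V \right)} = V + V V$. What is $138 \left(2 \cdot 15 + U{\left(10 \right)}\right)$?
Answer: $19320$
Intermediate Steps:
$U{\left(V \right)} = V + V^{2}$
$138 \left(2 \cdot 15 + U{\left(10 \right)}\right) = 138 \left(2 \cdot 15 + 10 \left(1 + 10\right)\right) = 138 \left(30 + 10 \cdot 11\right) = 138 \left(30 + 110\right) = 138 \cdot 140 = 19320$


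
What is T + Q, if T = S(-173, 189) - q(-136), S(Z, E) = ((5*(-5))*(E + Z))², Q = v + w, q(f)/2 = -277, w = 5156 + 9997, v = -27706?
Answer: 148001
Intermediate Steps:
w = 15153
q(f) = -554 (q(f) = 2*(-277) = -554)
Q = -12553 (Q = -27706 + 15153 = -12553)
S(Z, E) = (-25*E - 25*Z)² (S(Z, E) = (-25*(E + Z))² = (-25*E - 25*Z)²)
T = 160554 (T = 625*(189 - 173)² - 1*(-554) = 625*16² + 554 = 625*256 + 554 = 160000 + 554 = 160554)
T + Q = 160554 - 12553 = 148001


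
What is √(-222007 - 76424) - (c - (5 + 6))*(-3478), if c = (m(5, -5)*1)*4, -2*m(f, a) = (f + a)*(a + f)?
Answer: -38258 + 3*I*√33159 ≈ -38258.0 + 546.29*I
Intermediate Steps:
m(f, a) = -(a + f)²/2 (m(f, a) = -(f + a)*(a + f)/2 = -(a + f)*(a + f)/2 = -(a + f)²/2)
c = 0 (c = (-(-5 + 5)²/2*1)*4 = (-½*0²*1)*4 = (-½*0*1)*4 = (0*1)*4 = 0*4 = 0)
√(-222007 - 76424) - (c - (5 + 6))*(-3478) = √(-222007 - 76424) - (0 - (5 + 6))*(-3478) = √(-298431) - (0 - 1*11)*(-3478) = 3*I*√33159 - (0 - 11)*(-3478) = 3*I*√33159 - (-11)*(-3478) = 3*I*√33159 - 1*38258 = 3*I*√33159 - 38258 = -38258 + 3*I*√33159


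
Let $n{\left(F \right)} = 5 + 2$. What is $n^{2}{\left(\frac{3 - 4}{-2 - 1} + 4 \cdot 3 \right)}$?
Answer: $49$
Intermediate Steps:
$n{\left(F \right)} = 7$
$n^{2}{\left(\frac{3 - 4}{-2 - 1} + 4 \cdot 3 \right)} = 7^{2} = 49$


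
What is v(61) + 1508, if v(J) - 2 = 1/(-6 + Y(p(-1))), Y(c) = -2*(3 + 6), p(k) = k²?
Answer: 36239/24 ≈ 1510.0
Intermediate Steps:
Y(c) = -18 (Y(c) = -2*9 = -18)
v(J) = 47/24 (v(J) = 2 + 1/(-6 - 18) = 2 + 1/(-24) = 2 - 1/24 = 47/24)
v(61) + 1508 = 47/24 + 1508 = 36239/24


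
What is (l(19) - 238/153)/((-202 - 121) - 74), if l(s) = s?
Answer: -157/3573 ≈ -0.043941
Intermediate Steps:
(l(19) - 238/153)/((-202 - 121) - 74) = (19 - 238/153)/((-202 - 121) - 74) = (19 - 238*1/153)/(-323 - 74) = (19 - 14/9)/(-397) = (157/9)*(-1/397) = -157/3573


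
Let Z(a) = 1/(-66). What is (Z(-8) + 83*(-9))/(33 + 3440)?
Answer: -49303/229218 ≈ -0.21509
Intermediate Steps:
Z(a) = -1/66
(Z(-8) + 83*(-9))/(33 + 3440) = (-1/66 + 83*(-9))/(33 + 3440) = (-1/66 - 747)/3473 = -49303/66*1/3473 = -49303/229218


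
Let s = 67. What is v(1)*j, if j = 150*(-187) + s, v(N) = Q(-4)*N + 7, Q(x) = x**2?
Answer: -643609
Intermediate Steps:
v(N) = 7 + 16*N (v(N) = (-4)**2*N + 7 = 16*N + 7 = 7 + 16*N)
j = -27983 (j = 150*(-187) + 67 = -28050 + 67 = -27983)
v(1)*j = (7 + 16*1)*(-27983) = (7 + 16)*(-27983) = 23*(-27983) = -643609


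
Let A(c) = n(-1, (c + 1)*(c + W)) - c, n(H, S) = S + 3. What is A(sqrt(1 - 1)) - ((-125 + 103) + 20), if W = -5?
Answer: 0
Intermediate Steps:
n(H, S) = 3 + S
A(c) = 3 - c + (1 + c)*(-5 + c) (A(c) = (3 + (c + 1)*(c - 5)) - c = (3 + (1 + c)*(-5 + c)) - c = 3 - c + (1 + c)*(-5 + c))
A(sqrt(1 - 1)) - ((-125 + 103) + 20) = (-2 + (sqrt(1 - 1))**2 - 5*sqrt(1 - 1)) - ((-125 + 103) + 20) = (-2 + (sqrt(0))**2 - 5*sqrt(0)) - (-22 + 20) = (-2 + 0**2 - 5*0) - 1*(-2) = (-2 + 0 + 0) + 2 = -2 + 2 = 0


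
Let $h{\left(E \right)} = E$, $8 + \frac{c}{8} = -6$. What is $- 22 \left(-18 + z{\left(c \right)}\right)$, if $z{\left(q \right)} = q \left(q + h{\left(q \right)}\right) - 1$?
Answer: $-551518$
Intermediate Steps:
$c = -112$ ($c = -64 + 8 \left(-6\right) = -64 - 48 = -112$)
$z{\left(q \right)} = -1 + 2 q^{2}$ ($z{\left(q \right)} = q \left(q + q\right) - 1 = q 2 q - 1 = 2 q^{2} - 1 = -1 + 2 q^{2}$)
$- 22 \left(-18 + z{\left(c \right)}\right) = - 22 \left(-18 - \left(1 - 2 \left(-112\right)^{2}\right)\right) = - 22 \left(-18 + \left(-1 + 2 \cdot 12544\right)\right) = - 22 \left(-18 + \left(-1 + 25088\right)\right) = - 22 \left(-18 + 25087\right) = \left(-22\right) 25069 = -551518$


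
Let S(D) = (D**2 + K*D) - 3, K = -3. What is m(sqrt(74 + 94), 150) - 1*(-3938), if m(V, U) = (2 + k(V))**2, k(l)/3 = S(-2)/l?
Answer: 31557/8 + sqrt(42) ≈ 3951.1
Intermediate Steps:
S(D) = -3 + D**2 - 3*D (S(D) = (D**2 - 3*D) - 3 = -3 + D**2 - 3*D)
k(l) = 21/l (k(l) = 3*((-3 + (-2)**2 - 3*(-2))/l) = 3*((-3 + 4 + 6)/l) = 3*(7/l) = 21/l)
m(V, U) = (2 + 21/V)**2
m(sqrt(74 + 94), 150) - 1*(-3938) = (21 + 2*sqrt(74 + 94))**2/(sqrt(74 + 94))**2 - 1*(-3938) = (21 + 2*sqrt(168))**2/(sqrt(168))**2 + 3938 = (21 + 2*(2*sqrt(42)))**2/(2*sqrt(42))**2 + 3938 = (21 + 4*sqrt(42))**2/168 + 3938 = 3938 + (21 + 4*sqrt(42))**2/168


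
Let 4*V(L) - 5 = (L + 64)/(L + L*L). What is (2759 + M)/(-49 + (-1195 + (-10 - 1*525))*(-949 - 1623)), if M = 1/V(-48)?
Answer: 974209/1570677383 ≈ 0.00062025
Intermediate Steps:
V(L) = 5/4 + (64 + L)/(4*(L + L**2)) (V(L) = 5/4 + ((L + 64)/(L + L*L))/4 = 5/4 + ((64 + L)/(L + L**2))/4 = 5/4 + (64 + L)/(4*(L + L**2)))
M = 282/353 (M = 1/((1/4)*(64 + 5*(-48)**2 + 6*(-48))/(-48*(1 - 48))) = 1/((1/4)*(-1/48)*(64 + 5*2304 - 288)/(-47)) = 1/((1/4)*(-1/48)*(-1/47)*(64 + 11520 - 288)) = 1/((1/4)*(-1/48)*(-1/47)*11296) = 1/(353/282) = 282/353 ≈ 0.79887)
(2759 + M)/(-49 + (-1195 + (-10 - 1*525))*(-949 - 1623)) = (2759 + 282/353)/(-49 + (-1195 + (-10 - 1*525))*(-949 - 1623)) = 974209/(353*(-49 + (-1195 + (-10 - 525))*(-2572))) = 974209/(353*(-49 + (-1195 - 535)*(-2572))) = 974209/(353*(-49 - 1730*(-2572))) = 974209/(353*(-49 + 4449560)) = (974209/353)/4449511 = (974209/353)*(1/4449511) = 974209/1570677383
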